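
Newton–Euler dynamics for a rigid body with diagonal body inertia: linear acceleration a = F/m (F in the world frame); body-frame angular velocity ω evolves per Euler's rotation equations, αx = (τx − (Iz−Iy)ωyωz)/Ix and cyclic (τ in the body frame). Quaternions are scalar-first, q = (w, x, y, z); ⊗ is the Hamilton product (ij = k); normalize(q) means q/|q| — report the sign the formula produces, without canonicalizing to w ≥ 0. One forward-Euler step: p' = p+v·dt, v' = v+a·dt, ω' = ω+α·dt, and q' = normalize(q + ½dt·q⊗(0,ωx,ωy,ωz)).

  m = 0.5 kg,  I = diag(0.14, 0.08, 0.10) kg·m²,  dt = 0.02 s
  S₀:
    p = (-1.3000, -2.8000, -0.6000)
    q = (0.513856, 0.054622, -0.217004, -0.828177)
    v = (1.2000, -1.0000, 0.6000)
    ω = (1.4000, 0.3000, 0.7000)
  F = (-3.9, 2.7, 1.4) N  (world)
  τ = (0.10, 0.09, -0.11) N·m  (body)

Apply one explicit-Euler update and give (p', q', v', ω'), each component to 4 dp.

p' = (-1.2760, -2.8200, -0.5880)
q' = (0.5195, 0.0628, -0.2274, -0.8213)
v' = (1.0440, -0.8920, 0.6560)
ω' = (1.4137, 0.3127, 0.6830)

p' = p + v·dt = (-1.2760, -2.8200, -0.5880)
new velocity v' = (1.0440, -0.8920, 0.6560)
gyro term ω×Iω = (0.0042, 0.0392, -0.0252)
(τ − ω×Iω)/I = (0.6843, 0.6350, -0.8480)
new body rate ω' = (1.4137, 0.3127, 0.6830)
Hamilton product q⊗(0,ω) = (0.5683543, 0.8159487, -1.0435264, 0.6798914)
q' = normalize(q + ½dt·q⊗(0,ω)) = (0.5195, 0.0628, -0.2274, -0.8213)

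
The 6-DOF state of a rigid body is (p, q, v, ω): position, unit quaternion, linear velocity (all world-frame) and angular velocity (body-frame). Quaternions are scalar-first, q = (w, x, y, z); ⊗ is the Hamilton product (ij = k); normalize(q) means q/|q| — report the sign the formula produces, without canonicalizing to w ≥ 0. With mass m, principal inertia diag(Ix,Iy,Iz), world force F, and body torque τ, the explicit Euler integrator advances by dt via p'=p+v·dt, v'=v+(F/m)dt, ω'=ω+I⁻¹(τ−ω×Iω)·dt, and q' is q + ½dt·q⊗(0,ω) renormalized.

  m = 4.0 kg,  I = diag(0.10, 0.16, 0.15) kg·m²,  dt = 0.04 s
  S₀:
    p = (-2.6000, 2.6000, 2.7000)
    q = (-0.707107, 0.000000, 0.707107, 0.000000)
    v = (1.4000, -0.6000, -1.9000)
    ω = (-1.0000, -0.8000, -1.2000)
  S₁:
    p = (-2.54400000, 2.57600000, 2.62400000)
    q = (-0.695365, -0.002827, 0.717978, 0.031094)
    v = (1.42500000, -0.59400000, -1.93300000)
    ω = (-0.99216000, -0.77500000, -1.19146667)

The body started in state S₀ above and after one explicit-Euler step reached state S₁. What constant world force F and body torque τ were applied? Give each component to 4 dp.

rate change Δω = (0.00784000, 0.02500000, 0.00853333)
applied torque τ = (0.0100, 0.0400, 0.0800)
v₁ − v₀ = (0.02500000, 0.00600000, -0.03300000)
m·(v₁−v₀)/dt = (2.5000, 0.6000, -3.3000)

F = (2.5000, 0.6000, -3.3000)
τ = (0.0100, 0.0400, 0.0800)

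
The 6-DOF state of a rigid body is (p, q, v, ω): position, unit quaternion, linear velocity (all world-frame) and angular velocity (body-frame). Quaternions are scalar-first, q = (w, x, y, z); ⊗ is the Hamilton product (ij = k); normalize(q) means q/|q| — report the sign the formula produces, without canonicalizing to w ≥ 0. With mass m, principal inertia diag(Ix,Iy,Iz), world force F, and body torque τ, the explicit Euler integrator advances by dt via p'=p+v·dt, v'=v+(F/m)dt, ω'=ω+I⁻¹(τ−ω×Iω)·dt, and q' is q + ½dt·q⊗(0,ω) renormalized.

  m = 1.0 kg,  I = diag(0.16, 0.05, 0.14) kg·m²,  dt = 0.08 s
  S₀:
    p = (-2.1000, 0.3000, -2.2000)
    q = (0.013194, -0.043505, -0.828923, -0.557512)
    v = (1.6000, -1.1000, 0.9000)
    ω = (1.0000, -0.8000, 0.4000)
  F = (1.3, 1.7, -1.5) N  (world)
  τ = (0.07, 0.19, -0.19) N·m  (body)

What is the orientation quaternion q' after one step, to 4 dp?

Hamilton product q⊗(0,ω) = (-0.3966286, -0.7643848, -0.5506652, 0.8690046)
q' = normalize(q + ½dt·q⊗(0,ω)) = (-0.0027, -0.0740, -0.8497, -0.5220)

q' = (-0.0027, -0.0740, -0.8497, -0.5220)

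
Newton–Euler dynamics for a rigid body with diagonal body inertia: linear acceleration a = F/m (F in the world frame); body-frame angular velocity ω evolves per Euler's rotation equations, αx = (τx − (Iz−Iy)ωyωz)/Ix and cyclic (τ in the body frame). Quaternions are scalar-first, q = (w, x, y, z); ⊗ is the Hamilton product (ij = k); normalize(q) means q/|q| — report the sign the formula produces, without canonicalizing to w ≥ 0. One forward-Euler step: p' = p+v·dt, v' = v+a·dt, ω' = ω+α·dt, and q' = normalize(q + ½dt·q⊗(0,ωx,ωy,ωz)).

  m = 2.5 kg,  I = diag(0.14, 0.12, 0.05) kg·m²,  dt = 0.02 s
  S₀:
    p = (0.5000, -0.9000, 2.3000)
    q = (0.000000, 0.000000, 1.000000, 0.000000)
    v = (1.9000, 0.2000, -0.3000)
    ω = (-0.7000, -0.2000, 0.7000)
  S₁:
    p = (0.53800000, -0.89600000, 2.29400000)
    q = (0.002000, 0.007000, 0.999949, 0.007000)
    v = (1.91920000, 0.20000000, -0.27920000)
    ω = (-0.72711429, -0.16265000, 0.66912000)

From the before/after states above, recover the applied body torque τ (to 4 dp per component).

τ = (-0.1800, 0.1800, -0.0800)

rate change Δω = (-0.02711429, 0.03735000, -0.03088000)
τ = I·(Δω/dt) + ω₀×(Iω₀) = (-0.1800, 0.1800, -0.0800)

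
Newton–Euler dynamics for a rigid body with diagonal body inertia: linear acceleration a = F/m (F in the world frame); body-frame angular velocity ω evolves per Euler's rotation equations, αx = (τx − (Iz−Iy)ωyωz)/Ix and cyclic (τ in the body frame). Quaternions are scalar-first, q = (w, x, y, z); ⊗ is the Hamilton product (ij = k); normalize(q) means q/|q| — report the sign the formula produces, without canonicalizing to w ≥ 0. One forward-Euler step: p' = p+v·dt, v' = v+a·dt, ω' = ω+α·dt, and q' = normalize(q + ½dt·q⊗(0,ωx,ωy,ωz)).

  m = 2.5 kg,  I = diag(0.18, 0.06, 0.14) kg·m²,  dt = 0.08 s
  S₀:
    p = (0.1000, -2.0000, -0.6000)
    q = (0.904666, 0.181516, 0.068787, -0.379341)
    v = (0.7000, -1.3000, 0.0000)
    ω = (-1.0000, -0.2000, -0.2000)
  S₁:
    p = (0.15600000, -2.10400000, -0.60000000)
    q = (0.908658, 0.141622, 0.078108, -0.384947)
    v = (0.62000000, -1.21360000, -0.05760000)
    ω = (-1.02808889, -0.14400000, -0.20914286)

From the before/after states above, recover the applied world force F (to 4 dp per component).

F = (-2.5000, 2.7000, -1.8000)

Δv = v₁−v₀ = (-0.08000000, 0.08640000, -0.05760000)
m·(v₁−v₀)/dt = (-2.5000, 2.7000, -1.8000)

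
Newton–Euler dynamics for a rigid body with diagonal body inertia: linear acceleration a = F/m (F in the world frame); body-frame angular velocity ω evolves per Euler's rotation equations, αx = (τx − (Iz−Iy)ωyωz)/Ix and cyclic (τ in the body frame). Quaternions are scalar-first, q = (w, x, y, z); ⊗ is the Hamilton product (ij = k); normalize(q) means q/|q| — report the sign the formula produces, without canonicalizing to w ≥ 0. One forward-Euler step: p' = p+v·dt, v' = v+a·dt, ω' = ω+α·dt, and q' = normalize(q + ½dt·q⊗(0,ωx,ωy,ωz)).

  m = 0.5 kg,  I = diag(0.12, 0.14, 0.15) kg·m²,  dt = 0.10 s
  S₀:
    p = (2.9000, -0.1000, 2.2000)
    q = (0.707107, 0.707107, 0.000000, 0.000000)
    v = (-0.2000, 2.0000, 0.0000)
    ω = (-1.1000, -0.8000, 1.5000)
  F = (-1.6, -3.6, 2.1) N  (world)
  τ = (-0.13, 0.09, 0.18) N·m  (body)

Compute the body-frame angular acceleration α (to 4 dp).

α = (-0.9833, 0.2893, 1.0827)

ω×(Iω) gyroscopic = (-0.0120, 0.0495, 0.0176)
angular accel α = (-0.9833, 0.2893, 1.0827)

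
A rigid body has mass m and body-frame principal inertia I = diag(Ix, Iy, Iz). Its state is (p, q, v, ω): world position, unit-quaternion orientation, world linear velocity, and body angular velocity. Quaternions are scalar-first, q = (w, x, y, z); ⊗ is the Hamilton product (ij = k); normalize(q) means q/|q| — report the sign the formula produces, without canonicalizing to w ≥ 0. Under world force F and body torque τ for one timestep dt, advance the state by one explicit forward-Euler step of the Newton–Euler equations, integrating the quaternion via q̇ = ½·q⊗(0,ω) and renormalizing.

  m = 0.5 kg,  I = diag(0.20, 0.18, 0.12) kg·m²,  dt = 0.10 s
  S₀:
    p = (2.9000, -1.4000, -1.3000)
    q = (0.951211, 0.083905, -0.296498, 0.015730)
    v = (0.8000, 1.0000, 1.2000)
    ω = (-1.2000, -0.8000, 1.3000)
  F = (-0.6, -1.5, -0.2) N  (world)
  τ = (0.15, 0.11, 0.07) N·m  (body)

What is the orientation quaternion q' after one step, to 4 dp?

q⊗(0,ω) = (-0.1569614, -1.5143166, -0.8889213, 0.8136527)
q + ½dt·q⊗(0,ω), renormalized = (0.9389, 0.0082, -0.3393, 0.0561)

q' = (0.9389, 0.0082, -0.3393, 0.0561)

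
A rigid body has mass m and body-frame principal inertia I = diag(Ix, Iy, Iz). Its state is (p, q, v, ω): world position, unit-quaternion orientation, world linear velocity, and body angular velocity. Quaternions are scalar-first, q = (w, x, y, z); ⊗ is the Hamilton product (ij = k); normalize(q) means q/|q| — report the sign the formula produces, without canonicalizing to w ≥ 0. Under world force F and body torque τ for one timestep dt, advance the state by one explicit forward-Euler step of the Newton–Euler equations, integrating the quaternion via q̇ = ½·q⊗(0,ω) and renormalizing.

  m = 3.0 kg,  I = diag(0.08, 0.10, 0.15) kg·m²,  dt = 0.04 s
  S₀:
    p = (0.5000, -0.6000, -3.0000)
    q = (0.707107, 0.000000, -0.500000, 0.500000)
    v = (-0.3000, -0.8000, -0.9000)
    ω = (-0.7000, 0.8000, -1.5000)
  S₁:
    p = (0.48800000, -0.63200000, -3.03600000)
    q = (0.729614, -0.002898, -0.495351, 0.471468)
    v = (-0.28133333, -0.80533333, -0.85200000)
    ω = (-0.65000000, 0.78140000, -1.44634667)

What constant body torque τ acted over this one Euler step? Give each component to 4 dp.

τ = (0.0400, -0.1200, 0.1900)

rate change Δω = (0.05000000, -0.01860000, 0.05365333)
gyro term ω₀×Iω₀ = (-0.0600, -0.0735, -0.0112)
I·α + gyro = (0.0400, -0.1200, 0.1900)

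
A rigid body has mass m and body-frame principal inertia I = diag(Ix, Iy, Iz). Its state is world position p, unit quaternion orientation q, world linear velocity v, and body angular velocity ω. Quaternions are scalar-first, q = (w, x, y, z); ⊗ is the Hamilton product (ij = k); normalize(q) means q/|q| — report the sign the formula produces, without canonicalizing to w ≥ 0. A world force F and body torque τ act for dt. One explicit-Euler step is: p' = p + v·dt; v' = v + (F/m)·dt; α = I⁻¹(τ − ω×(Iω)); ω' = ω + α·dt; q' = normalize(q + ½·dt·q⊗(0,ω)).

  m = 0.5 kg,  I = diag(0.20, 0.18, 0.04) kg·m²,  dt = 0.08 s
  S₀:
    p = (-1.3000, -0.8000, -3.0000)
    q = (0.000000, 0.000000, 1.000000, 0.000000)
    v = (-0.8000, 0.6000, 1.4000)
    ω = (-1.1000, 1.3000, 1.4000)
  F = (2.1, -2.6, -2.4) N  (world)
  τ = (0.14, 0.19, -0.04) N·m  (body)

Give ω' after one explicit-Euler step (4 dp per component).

ω' = (-0.9421, 1.4940, 1.2628)

α = I⁻¹(τ − ω×Iω) = (1.9740, 2.4244, -1.7150)
ω + α·dt = (-0.9421, 1.4940, 1.2628)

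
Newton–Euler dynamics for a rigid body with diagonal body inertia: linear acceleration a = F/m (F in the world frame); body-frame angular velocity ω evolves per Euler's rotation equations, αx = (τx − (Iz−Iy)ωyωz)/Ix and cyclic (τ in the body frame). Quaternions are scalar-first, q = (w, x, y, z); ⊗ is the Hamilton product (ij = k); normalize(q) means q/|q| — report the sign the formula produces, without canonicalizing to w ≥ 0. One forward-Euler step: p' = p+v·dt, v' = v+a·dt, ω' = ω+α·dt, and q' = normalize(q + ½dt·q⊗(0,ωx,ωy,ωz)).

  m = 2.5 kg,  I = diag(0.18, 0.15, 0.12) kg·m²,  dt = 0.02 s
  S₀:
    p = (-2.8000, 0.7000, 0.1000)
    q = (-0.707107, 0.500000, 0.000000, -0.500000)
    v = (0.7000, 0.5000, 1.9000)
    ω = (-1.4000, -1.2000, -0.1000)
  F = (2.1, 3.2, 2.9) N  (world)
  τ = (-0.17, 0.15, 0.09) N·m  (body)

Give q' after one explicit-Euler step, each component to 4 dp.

q⊗(0,ω) = (0.6500000, 0.3899498, 1.5985284, -0.5292893)
updated quaternion q' = (-0.7005, 0.5038, 0.0160, -0.5052)

q' = (-0.7005, 0.5038, 0.0160, -0.5052)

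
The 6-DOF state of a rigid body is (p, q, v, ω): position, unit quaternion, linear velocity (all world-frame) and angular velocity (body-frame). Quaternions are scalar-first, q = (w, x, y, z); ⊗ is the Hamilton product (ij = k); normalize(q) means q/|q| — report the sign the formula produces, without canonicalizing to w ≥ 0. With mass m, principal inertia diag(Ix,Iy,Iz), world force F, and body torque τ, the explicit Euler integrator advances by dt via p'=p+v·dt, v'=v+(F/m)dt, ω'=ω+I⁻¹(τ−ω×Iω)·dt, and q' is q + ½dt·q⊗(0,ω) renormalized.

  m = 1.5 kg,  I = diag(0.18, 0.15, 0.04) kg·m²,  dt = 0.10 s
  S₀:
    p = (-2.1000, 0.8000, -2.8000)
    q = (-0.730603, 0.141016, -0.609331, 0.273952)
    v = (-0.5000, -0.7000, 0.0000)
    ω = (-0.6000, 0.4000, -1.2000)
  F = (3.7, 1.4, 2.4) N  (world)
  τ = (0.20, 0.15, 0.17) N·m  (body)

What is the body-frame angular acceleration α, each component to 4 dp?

α = (0.8178, 0.3280, 4.0700)

precession coupling ω×(Iω) = (0.0528, 0.1008, 0.0072)
(τ − ω×Iω)/I = (0.8178, 0.3280, 4.0700)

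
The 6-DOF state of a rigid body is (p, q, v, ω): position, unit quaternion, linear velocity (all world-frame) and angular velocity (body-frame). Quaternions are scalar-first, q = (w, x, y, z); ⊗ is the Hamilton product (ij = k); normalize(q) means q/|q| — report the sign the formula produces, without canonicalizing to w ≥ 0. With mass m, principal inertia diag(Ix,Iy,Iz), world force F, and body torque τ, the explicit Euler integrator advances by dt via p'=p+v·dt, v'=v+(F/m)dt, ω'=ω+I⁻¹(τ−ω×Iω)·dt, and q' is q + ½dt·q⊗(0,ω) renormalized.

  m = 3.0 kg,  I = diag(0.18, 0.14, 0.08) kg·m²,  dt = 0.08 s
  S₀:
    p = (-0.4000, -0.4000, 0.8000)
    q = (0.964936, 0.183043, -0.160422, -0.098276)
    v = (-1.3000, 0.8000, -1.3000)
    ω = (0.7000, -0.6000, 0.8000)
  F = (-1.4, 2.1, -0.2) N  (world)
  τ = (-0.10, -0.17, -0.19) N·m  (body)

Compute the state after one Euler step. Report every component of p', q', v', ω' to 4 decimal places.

p' = (-0.5040, -0.3360, 0.6960)
q' = (0.9580, 0.2023, -0.1920, -0.0672)
v' = (-1.3373, 0.8560, -1.3053)
ω' = (0.6428, -0.7291, 0.5932)

angular accel α = (-0.7156, -1.6143, -2.5850)
ω' = ω + α·dt = (0.6428, -0.7291, 0.5932)
q⊗(0,ω) = (-0.1457625, 0.4881520, -0.7941892, 0.7744184)
q + ½dt·q⊗(0,ω), renormalized = (0.9580, 0.2023, -0.1920, -0.0672)
a = (-0.4667, 0.7000, -0.0667)
new position p' = (-0.5040, -0.3360, 0.6960)
v' = v + a·dt = (-1.3373, 0.8560, -1.3053)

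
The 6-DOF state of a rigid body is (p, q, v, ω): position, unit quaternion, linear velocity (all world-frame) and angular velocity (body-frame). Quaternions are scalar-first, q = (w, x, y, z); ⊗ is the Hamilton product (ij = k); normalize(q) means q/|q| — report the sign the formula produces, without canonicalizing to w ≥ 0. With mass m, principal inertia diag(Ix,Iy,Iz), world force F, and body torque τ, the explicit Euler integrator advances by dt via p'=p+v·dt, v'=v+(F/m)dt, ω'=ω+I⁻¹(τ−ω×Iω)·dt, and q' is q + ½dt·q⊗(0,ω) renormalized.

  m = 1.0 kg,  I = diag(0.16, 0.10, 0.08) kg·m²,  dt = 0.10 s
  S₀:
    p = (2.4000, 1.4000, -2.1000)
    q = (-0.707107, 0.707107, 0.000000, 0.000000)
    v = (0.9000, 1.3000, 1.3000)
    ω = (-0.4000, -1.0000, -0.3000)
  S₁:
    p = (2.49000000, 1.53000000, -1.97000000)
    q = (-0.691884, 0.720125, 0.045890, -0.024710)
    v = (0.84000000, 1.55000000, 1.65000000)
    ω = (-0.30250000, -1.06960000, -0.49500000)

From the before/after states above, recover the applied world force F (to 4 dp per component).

F = (-0.6000, 2.5000, 3.5000)

v₁ − v₀ = (-0.06000000, 0.25000000, 0.35000000)
applied force F = (-0.6000, 2.5000, 3.5000)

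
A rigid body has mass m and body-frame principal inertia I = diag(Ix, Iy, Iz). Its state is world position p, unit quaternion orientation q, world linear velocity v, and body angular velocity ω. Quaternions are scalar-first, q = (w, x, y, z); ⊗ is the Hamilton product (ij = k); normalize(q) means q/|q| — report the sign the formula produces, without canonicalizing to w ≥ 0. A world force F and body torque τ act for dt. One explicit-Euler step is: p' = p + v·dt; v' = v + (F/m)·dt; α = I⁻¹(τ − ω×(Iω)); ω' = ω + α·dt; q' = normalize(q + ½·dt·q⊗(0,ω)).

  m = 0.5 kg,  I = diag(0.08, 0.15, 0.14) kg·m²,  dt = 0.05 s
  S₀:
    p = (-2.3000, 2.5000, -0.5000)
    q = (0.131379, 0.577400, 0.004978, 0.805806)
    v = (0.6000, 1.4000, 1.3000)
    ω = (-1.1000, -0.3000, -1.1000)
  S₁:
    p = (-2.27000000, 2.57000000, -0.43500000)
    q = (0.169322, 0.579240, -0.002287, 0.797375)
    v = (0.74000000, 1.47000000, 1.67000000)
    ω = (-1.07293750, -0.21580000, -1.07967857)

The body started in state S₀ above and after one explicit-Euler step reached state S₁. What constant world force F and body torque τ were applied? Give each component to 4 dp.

ω₁ − ω₀ = (0.02706250, 0.08420000, 0.02032143)
applied torque τ = (0.0400, 0.1800, 0.0800)
Δv = v₁−v₀ = (0.14000000, 0.07000000, 0.37000000)
m·(v₁−v₀)/dt = (1.4000, 0.7000, 3.7000)

F = (1.4000, 0.7000, 3.7000)
τ = (0.0400, 0.1800, 0.0800)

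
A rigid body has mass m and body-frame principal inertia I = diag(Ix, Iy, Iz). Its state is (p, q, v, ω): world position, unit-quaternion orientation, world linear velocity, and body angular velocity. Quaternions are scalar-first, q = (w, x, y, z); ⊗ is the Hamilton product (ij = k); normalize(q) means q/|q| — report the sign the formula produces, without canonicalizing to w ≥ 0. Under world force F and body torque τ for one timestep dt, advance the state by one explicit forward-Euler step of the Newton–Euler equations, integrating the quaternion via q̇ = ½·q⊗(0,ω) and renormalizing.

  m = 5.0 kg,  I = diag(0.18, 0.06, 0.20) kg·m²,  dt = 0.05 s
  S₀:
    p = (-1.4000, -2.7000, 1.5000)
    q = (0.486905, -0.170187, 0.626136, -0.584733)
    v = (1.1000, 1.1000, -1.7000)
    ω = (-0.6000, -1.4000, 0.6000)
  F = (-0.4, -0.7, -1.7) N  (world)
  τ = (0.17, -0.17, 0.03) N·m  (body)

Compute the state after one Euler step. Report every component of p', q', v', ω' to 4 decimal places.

p' = (-1.3450, -2.6450, 1.4150)
q' = (0.5146, -0.1884, 0.6199, -0.5616)
v' = (1.0960, 1.0930, -1.7170)
ω' = (-0.5201, -1.5477, 0.6327)

a = (-0.0800, -0.1400, -0.3400)
p + v·dt = (-1.3450, -2.6450, 1.4150)
v + (F/m)dt = (1.0960, 1.0930, -1.7170)
α = I⁻¹(τ − ω×Iω) = (1.5978, -2.9533, 0.6540)
ω' = ω + α·dt = (-0.5201, -1.5477, 0.6327)
Hamilton product q⊗(0,ω) = (1.1253180, -0.7350876, -0.2287150, 0.9060864)
updated quaternion q' = (0.5146, -0.1884, 0.6199, -0.5616)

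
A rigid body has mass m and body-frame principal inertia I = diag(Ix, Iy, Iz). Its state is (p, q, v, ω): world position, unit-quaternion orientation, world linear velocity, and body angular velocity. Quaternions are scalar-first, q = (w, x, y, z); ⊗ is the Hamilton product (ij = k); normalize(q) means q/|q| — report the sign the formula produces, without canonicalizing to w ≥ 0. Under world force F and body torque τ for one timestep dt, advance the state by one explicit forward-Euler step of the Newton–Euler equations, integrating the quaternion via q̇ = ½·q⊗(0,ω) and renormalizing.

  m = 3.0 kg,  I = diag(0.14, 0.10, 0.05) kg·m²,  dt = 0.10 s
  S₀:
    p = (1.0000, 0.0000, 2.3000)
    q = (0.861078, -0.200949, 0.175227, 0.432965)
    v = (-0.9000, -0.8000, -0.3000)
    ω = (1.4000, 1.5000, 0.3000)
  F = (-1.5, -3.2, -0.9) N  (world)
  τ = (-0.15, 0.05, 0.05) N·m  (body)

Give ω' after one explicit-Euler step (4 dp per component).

precession coupling ω×(Iω) = (-0.0225, 0.0378, -0.0840)
(τ − ω×Iω)/I = (-0.9107, 0.1220, 2.6800)
ω + α·dt = (1.3089, 1.5122, 0.5680)

ω' = (1.3089, 1.5122, 0.5680)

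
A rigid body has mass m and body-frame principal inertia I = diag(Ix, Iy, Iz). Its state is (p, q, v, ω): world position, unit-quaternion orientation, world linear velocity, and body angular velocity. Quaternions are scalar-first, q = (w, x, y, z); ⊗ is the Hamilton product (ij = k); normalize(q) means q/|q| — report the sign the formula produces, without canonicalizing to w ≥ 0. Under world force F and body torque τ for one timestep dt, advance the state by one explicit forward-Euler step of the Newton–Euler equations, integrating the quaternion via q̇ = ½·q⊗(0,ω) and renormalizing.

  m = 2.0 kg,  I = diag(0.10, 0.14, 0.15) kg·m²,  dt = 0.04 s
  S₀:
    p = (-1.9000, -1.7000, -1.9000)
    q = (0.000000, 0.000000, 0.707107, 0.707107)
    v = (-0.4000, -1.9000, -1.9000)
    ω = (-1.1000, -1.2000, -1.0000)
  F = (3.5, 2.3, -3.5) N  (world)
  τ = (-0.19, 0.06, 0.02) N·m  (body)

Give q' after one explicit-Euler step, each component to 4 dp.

q' = (0.0311, 0.0028, 0.6910, 0.7221)

Hamilton product q⊗(0,ω) = (1.5556354, 0.1414214, -0.7778177, 0.7778177)
q' = normalize(q + ½dt·q⊗(0,ω)) = (0.0311, 0.0028, 0.6910, 0.7221)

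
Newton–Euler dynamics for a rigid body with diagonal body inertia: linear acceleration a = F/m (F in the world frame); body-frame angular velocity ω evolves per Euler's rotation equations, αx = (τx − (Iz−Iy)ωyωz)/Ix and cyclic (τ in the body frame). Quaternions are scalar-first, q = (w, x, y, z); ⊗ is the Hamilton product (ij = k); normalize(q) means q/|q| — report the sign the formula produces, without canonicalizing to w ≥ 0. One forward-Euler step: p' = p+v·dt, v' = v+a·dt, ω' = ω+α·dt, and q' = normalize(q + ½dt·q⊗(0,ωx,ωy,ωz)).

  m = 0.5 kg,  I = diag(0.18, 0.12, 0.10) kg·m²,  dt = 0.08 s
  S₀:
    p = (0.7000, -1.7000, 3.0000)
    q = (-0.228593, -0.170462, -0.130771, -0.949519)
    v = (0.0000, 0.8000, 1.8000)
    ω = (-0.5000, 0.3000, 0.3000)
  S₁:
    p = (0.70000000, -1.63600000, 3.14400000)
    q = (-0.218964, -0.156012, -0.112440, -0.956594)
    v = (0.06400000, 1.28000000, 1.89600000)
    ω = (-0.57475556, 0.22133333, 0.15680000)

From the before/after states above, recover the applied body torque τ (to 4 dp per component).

rate change Δω = (-0.07475556, -0.07866667, -0.14320000)
I·α + gyro = (-0.1700, -0.1300, -0.1700)

τ = (-0.1700, -0.1300, -0.1700)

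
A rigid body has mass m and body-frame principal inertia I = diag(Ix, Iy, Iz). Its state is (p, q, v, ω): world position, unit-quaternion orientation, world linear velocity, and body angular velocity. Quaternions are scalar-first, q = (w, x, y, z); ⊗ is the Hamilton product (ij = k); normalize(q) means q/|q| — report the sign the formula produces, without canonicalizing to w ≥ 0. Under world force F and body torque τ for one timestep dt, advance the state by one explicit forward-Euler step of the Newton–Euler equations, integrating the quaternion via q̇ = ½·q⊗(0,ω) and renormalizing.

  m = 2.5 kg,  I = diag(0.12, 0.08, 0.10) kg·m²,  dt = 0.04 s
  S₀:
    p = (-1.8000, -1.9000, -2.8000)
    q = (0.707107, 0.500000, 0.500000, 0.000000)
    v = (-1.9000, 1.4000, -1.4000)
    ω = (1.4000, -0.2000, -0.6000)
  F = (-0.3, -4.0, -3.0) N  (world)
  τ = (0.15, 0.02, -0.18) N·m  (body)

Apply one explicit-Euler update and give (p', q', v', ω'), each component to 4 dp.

p' = (-1.8760, -1.8440, -2.8560)
q' = (0.6948, 0.5136, 0.5029, -0.0245)
v' = (-1.9048, 1.3360, -1.4480)
ω' = (1.4492, -0.1816, -0.6765)

a = F/m = (-0.1200, -1.6000, -1.2000)
p' = p + v·dt = (-1.8760, -1.8440, -2.8560)
new velocity v' = (-1.9048, 1.3360, -1.4480)
angular accel α = (1.2300, 0.4600, -1.9120)
ω' = ω + α·dt = (1.4492, -0.1816, -0.6765)
q⊗(0,ω) = (-0.6000000, 0.6899498, 0.1585786, -1.2242642)
q + ½dt·q⊗(0,ω), renormalized = (0.6948, 0.5136, 0.5029, -0.0245)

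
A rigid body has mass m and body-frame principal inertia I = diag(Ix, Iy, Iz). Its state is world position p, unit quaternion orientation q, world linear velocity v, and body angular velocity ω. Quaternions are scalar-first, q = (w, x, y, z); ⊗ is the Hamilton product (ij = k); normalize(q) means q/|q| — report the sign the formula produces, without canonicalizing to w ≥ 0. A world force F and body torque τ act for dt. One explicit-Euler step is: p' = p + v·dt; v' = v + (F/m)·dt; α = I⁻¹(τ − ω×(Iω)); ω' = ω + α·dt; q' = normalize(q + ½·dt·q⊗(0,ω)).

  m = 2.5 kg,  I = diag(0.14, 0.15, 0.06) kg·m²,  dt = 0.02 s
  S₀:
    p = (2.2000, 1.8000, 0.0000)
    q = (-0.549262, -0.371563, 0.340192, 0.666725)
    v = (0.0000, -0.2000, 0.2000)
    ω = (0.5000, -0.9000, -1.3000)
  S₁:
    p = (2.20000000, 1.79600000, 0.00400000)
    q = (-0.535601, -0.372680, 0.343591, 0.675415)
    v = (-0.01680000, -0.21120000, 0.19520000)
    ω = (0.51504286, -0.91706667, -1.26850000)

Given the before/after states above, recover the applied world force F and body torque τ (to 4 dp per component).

v₁ − v₀ = (-0.01680000, -0.01120000, -0.00480000)
applied force F = (-2.1000, -1.4000, -0.6000)
ω₁ − ω₀ = (0.01504286, -0.01706667, 0.03150000)
gyro term ω₀×Iω₀ = (-0.1053, -0.0520, -0.0045)
applied torque τ = (0.0000, -0.1800, 0.0900)

F = (-2.1000, -1.4000, -0.6000)
τ = (0.0000, -0.1800, 0.0900)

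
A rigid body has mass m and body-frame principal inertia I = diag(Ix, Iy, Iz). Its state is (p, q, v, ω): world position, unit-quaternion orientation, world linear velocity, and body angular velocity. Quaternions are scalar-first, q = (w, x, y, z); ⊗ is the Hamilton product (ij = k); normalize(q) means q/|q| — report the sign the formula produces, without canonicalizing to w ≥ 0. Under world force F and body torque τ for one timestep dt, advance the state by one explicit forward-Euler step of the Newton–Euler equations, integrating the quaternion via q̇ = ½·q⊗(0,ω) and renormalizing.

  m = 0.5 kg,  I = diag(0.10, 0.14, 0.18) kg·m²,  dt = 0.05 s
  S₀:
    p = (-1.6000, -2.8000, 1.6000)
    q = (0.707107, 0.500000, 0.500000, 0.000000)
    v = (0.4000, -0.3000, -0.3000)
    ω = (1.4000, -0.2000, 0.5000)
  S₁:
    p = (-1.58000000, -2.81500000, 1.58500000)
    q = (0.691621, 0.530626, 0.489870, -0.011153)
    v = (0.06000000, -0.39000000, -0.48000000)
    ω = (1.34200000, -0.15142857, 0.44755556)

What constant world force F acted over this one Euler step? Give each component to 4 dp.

F = (-3.4000, -0.9000, -1.8000)

v₁ − v₀ = (-0.34000000, -0.09000000, -0.18000000)
m·(v₁−v₀)/dt = (-3.4000, -0.9000, -1.8000)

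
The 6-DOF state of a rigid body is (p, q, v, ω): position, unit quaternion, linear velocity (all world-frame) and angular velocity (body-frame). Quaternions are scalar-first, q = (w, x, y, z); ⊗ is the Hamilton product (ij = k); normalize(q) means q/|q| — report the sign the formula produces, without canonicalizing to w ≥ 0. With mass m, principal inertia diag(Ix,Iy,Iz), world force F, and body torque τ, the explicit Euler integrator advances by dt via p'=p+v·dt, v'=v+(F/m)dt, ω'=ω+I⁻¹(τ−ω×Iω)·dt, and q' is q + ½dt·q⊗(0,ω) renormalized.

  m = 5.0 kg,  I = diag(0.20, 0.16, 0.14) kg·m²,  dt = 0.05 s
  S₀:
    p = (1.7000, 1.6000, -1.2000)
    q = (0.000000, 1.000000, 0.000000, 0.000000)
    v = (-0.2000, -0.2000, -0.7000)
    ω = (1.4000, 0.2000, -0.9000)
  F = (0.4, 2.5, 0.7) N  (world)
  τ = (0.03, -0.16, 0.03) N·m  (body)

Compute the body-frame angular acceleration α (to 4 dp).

ω×(Iω) gyroscopic = (0.0036, -0.0756, -0.0112)
α = I⁻¹(τ − ω×Iω) = (0.1320, -0.5275, 0.2943)

α = (0.1320, -0.5275, 0.2943)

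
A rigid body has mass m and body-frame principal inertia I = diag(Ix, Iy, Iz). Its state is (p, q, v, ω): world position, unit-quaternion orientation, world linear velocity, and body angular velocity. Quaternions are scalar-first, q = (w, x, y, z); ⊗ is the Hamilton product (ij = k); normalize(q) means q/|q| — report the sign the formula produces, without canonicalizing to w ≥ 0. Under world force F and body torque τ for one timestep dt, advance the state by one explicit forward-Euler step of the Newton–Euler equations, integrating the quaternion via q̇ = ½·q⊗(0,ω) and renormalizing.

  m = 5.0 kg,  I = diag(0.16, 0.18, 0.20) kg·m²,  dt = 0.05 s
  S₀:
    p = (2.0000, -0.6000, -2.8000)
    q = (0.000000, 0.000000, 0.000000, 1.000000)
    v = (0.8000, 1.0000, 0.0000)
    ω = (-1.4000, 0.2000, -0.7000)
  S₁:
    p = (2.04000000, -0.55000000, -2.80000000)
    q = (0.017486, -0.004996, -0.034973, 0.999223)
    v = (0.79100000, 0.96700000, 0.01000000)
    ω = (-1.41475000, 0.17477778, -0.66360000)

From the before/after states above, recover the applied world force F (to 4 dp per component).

F = (-0.9000, -3.3000, 1.0000)

v₁ − v₀ = (-0.00900000, -0.03300000, 0.01000000)
F = m·Δv/dt = (-0.9000, -3.3000, 1.0000)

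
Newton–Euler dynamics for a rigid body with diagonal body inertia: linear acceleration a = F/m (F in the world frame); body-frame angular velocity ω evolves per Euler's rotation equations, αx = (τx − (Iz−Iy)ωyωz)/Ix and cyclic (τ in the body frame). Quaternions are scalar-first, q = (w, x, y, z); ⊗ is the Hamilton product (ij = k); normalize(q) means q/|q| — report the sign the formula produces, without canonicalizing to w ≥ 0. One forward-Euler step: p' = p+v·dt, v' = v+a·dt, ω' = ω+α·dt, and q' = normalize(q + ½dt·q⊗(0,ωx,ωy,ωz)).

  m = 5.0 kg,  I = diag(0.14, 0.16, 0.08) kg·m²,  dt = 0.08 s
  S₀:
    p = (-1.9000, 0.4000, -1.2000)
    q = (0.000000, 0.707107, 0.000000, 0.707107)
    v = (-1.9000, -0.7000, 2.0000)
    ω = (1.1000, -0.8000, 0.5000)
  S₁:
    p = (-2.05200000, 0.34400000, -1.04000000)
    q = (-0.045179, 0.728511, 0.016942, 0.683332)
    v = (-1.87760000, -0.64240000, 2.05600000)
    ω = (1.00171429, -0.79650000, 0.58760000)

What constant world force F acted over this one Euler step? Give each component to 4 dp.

F = (1.4000, 3.6000, 3.5000)

Δv = v₁−v₀ = (0.02240000, 0.05760000, 0.05600000)
F = m·Δv/dt = (1.4000, 3.6000, 3.5000)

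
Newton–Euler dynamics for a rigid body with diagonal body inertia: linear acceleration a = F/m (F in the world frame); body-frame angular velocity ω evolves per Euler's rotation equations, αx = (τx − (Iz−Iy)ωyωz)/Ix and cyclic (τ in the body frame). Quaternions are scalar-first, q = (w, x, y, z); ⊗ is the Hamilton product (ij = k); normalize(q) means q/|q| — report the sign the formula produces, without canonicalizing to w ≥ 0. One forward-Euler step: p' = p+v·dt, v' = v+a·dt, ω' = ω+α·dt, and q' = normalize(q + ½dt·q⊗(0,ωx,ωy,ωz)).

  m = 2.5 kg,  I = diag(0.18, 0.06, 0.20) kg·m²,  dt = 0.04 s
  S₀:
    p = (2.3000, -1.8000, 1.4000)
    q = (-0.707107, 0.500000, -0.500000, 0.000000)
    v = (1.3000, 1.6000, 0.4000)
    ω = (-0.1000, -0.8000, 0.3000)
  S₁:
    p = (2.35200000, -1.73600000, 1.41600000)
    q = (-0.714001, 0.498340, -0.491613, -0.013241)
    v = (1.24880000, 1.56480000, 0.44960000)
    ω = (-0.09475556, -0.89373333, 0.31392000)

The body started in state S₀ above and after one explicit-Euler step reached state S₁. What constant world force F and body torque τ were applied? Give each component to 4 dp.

F = (-3.2000, -2.2000, 3.1000)
τ = (-0.0100, -0.1400, 0.0600)

ω₁ − ω₀ = (0.00524444, -0.09373333, 0.01392000)
precession coupling = (-0.0336, 0.0006, -0.0096)
I·α + gyro = (-0.0100, -0.1400, 0.0600)
Δv = v₁−v₀ = (-0.05120000, -0.03520000, 0.04960000)
F = m·Δv/dt = (-3.2000, -2.2000, 3.1000)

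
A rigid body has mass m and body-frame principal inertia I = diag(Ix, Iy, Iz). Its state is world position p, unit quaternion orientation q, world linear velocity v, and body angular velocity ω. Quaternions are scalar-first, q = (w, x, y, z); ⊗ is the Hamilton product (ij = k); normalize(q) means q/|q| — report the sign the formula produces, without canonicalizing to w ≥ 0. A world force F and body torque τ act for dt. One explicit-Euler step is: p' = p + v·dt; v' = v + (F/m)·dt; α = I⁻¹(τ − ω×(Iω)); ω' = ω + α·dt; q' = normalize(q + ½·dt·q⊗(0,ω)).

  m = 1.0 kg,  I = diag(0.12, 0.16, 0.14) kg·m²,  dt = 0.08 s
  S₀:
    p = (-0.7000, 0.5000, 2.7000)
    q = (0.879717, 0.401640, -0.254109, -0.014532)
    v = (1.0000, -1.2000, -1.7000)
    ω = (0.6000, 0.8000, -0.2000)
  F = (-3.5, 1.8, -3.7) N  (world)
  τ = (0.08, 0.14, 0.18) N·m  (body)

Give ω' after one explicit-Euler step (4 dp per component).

gyro term ω×Iω = (0.0032, 0.0024, 0.0192)
(τ − ω×Iω)/I = (0.6400, 0.8600, 1.1486)
ω + α·dt = (0.6512, 0.8688, -0.1081)

ω' = (0.6512, 0.8688, -0.1081)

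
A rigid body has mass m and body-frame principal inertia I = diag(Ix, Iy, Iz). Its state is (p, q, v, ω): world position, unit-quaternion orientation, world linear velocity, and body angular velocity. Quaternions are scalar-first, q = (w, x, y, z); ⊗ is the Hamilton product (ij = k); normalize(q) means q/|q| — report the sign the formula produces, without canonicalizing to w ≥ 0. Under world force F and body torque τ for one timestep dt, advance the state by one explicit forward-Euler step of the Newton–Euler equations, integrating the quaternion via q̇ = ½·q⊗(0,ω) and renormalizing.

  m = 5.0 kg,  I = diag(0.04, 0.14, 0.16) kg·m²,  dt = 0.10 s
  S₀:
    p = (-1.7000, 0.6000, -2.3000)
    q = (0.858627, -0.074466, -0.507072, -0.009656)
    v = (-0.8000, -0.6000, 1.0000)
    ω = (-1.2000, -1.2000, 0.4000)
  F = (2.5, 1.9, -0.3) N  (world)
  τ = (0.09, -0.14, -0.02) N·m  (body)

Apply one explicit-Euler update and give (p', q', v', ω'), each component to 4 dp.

precession coupling ω×(Iω) = (-0.0096, 0.0576, 0.1440)
angular accel α = (2.4900, -1.4114, -1.0250)
new body rate ω' = (-0.9510, -1.3411, 0.2975)
Hamilton product q⊗(0,ω) = (-0.6939832, -1.2447684, -0.9889788, -0.1756764)
q' = normalize(q + ½dt·q⊗(0,ω)) = (0.8208, -0.1362, -0.5544, -0.0184)
linear accel F/m = (0.5000, 0.3800, -0.0600)
p' = p + v·dt = (-1.7800, 0.5400, -2.2000)
v + (F/m)dt = (-0.7500, -0.5620, 0.9940)

p' = (-1.7800, 0.5400, -2.2000)
q' = (0.8208, -0.1362, -0.5544, -0.0184)
v' = (-0.7500, -0.5620, 0.9940)
ω' = (-0.9510, -1.3411, 0.2975)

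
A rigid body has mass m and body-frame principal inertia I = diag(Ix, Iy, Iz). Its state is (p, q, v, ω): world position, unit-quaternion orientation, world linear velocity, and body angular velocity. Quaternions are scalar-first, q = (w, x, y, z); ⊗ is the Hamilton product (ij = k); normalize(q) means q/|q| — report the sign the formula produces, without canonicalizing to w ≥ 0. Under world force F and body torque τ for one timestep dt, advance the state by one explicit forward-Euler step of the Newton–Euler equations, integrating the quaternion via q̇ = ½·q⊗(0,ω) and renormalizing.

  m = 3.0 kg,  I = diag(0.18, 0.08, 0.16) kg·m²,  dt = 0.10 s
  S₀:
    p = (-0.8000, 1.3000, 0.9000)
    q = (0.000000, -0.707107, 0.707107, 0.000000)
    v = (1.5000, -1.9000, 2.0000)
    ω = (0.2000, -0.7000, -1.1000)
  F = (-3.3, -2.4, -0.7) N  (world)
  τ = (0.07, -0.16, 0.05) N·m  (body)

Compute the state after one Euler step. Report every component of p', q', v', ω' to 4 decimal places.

p' = (-0.6500, 1.1100, 1.1000)
q' = (0.0318, -0.7444, 0.6668, 0.0176)
v' = (1.3900, -1.9800, 1.9767)
ω' = (0.2047, -0.8945, -1.0775)

linear accel F/m = (-1.1000, -0.8000, -0.2333)
new position p' = (-0.6500, 1.1100, 1.1000)
new velocity v' = (1.3900, -1.9800, 1.9767)
ω×(Iω) gyroscopic = (0.0616, -0.0044, 0.0140)
α = I⁻¹(τ − ω×Iω) = (0.0467, -1.9450, 0.2250)
ω + α·dt = (0.2047, -0.8945, -1.0775)
2q̇ = q⊗(0,ω) = (0.6363963, -0.7778177, -0.7778177, 0.3535535)
updated quaternion q' = (0.0318, -0.7444, 0.6668, 0.0176)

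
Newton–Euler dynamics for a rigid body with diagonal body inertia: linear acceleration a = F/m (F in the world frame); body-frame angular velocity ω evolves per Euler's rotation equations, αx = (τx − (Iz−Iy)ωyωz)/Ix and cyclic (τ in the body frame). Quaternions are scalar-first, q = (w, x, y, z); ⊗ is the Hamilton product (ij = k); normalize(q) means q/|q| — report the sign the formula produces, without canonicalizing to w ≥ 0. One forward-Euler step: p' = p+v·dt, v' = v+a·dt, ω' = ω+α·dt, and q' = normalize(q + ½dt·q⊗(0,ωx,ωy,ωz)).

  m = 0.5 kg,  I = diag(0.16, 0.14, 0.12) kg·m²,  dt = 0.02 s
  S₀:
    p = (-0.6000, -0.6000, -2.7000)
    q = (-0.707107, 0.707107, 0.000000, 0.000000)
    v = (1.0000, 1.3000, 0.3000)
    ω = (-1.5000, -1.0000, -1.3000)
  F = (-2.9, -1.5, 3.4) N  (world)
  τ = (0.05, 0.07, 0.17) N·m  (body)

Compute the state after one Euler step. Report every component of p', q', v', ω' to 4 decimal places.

p' = (-0.5800, -0.5740, -2.6940)
q' = (-0.6963, 0.7175, 0.0163, 0.0021)
v' = (0.8840, 1.2400, 0.4360)
ω' = (-1.4905, -1.0011, -1.2667)

angular accel α = (0.4750, -0.0571, 1.6667)
ω + α·dt = (-1.4905, -1.0011, -1.2667)
Hamilton product q⊗(0,ω) = (1.0606605, 1.0606605, 1.6263461, 0.2121321)
updated quaternion q' = (-0.6963, 0.7175, 0.0163, 0.0021)
a = F/m = (-5.8000, -3.0000, 6.8000)
new position p' = (-0.5800, -0.5740, -2.6940)
new velocity v' = (0.8840, 1.2400, 0.4360)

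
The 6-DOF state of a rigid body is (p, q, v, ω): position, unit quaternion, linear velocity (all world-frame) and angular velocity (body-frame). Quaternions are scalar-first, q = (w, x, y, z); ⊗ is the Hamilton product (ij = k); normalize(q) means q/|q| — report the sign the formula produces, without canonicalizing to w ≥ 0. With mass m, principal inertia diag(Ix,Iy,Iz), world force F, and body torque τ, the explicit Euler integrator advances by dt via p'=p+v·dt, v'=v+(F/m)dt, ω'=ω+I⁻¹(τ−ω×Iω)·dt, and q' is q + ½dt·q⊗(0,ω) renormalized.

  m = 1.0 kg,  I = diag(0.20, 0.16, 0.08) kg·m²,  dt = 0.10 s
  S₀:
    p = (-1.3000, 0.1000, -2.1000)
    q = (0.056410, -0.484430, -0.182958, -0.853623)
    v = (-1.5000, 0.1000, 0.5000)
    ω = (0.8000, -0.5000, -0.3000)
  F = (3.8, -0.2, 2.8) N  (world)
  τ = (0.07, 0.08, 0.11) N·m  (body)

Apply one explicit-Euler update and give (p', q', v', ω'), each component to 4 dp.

p' = (-1.4500, 0.1100, -2.0500)
q' = (0.0583, -0.5002, -0.2255, -0.8340)
v' = (-1.1200, 0.0800, 0.7800)
ω' = (0.8410, -0.4320, -0.1825)

precession coupling ω×(Iω) = (-0.0120, -0.0288, 0.0160)
(τ − ω×Iω)/I = (0.4100, 0.6800, 1.1750)
new body rate ω' = (0.8410, -0.4320, -0.1825)
q⊗(0,ω) = (0.0399781, -0.3267961, -0.8564324, 0.3716584)
q' = normalize(q + ½dt·q⊗(0,ω)) = (0.0583, -0.5002, -0.2255, -0.8340)
p + v·dt = (-1.4500, 0.1100, -2.0500)
v' = v + a·dt = (-1.1200, 0.0800, 0.7800)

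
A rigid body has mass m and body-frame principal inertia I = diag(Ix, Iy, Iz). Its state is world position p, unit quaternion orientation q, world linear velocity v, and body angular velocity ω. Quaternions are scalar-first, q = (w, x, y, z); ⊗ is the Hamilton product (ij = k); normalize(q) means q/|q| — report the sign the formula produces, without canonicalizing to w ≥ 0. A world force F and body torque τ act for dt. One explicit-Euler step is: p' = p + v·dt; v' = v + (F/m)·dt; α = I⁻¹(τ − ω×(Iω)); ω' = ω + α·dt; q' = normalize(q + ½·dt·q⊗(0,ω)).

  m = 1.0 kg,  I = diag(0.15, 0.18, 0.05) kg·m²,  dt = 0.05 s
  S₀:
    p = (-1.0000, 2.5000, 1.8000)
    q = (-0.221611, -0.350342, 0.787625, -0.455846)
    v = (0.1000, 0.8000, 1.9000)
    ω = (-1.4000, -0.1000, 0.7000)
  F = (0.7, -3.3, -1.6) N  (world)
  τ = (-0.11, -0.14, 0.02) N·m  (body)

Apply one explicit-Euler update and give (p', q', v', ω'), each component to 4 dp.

linear accel F/m = (0.7000, -3.3000, -1.6000)
new position p' = (-0.9950, 2.5400, 1.8950)
new velocity v' = (0.1350, 0.6350, 1.8200)
ω×(Iω) gyroscopic = (0.0091, -0.0980, 0.0042)
angular accel α = (-0.7940, -0.2333, 0.3160)
ω' = ω + α·dt = (-1.4397, -0.1117, 0.7158)
q⊗(0,ω) = (-0.0926241, 0.8160083, 0.9055849, 0.9825815)
q' = normalize(q + ½dt·q⊗(0,ω)) = (-0.2238, -0.3297, 0.8096, -0.4310)

p' = (-0.9950, 2.5400, 1.8950)
q' = (-0.2238, -0.3297, 0.8096, -0.4310)
v' = (0.1350, 0.6350, 1.8200)
ω' = (-1.4397, -0.1117, 0.7158)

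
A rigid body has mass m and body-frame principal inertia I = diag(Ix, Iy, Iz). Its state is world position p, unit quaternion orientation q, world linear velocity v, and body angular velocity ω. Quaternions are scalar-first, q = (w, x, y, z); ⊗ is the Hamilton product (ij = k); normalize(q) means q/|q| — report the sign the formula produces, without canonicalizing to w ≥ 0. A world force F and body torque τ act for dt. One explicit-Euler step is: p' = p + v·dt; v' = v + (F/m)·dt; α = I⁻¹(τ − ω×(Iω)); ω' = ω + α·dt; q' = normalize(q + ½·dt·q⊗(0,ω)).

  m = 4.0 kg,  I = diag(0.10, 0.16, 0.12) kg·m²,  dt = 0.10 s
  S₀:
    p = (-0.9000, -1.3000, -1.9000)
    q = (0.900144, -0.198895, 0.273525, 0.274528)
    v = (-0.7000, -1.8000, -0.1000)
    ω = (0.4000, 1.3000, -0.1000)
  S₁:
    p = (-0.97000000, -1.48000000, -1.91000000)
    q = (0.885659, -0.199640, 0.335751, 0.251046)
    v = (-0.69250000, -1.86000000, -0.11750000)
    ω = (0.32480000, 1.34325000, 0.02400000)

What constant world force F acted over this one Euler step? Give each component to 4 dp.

v₁ − v₀ = (0.00750000, -0.06000000, -0.01750000)
applied force F = (0.3000, -2.4000, -0.7000)

F = (0.3000, -2.4000, -0.7000)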